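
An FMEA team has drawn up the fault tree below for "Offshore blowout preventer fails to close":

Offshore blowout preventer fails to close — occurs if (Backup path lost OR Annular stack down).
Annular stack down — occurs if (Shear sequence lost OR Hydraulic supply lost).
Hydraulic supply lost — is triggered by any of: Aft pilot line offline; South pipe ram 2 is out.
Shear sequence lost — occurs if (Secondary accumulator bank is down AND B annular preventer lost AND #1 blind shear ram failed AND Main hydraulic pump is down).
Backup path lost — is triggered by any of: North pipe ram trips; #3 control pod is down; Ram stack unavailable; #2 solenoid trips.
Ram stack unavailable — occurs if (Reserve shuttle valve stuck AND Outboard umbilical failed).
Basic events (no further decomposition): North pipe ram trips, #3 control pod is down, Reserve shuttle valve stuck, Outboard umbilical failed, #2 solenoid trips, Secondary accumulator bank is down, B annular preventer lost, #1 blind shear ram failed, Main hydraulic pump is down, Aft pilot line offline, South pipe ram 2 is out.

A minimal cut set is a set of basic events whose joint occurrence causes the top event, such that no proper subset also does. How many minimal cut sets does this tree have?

7

Ram stack unavailable [AND]: one cut set from each child combined → 1 × 1 = 1 cut set(s).
Backup path lost [OR]: union of children's cut sets → 4 cut set(s).
Shear sequence lost [AND]: one cut set from each child combined → 1 × 1 × 1 × 1 = 1 cut set(s).
Hydraulic supply lost [OR]: union of children's cut sets → 2 cut set(s).
Annular stack down [OR]: union of children's cut sets → 3 cut set(s).
Offshore blowout preventer fails to close [OR]: union of children's cut sets → 7 cut set(s).
Minimal cut sets: {North pipe ram trips}; {#3 control pod is down}; {Outboard umbilical failed, Reserve shuttle valve stuck}; {#2 solenoid trips}; {#1 blind shear ram failed, B annular preventer lost, Main hydraulic pump is down, Secondary accumulator bank is down}; {Aft pilot line offline}; {South pipe ram 2 is out}.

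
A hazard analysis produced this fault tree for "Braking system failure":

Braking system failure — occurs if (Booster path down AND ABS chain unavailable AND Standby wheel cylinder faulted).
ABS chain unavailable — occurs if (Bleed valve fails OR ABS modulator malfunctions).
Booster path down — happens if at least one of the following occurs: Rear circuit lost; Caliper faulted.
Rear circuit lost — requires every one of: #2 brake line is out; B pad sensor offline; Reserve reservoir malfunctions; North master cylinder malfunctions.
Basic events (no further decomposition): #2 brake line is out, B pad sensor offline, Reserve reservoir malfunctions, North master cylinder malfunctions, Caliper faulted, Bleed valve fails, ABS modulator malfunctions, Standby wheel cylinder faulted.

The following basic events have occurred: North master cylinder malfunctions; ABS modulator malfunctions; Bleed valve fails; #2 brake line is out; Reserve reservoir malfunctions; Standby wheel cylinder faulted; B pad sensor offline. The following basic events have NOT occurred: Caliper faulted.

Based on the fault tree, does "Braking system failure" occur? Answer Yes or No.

Rear circuit lost [AND]: #2 brake line is out=occurs, B pad sensor offline=occurs, Reserve reservoir malfunctions=occurs, North master cylinder malfunctions=occurs → all inputs occur → occurs.
Booster path down [OR]: Rear circuit lost=occurs, Caliper faulted=not → at least one input occurs → occurs.
ABS chain unavailable [OR]: Bleed valve fails=occurs, ABS modulator malfunctions=occurs → at least one input occurs → occurs.
Braking system failure [AND]: Booster path down=occurs, ABS chain unavailable=occurs, Standby wheel cylinder faulted=occurs → all inputs occur → occurs.

Yes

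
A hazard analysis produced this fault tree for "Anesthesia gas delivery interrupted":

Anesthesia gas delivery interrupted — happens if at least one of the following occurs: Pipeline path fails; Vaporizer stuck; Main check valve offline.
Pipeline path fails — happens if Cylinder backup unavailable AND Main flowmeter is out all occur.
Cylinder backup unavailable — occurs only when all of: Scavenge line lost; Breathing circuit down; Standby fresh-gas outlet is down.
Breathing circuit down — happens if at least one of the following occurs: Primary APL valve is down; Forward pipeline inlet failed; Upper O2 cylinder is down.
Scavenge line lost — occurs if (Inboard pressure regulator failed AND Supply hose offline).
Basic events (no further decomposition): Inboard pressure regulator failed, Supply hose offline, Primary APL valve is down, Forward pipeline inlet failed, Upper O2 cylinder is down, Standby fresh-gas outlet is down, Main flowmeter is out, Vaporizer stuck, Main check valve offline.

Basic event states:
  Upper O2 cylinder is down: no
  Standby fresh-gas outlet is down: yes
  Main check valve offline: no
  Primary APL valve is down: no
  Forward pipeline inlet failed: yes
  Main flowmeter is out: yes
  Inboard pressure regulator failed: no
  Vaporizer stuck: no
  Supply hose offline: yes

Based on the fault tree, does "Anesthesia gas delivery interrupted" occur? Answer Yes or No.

Scavenge line lost [AND]: Inboard pressure regulator failed=not, Supply hose offline=occurs → not all inputs occur → does not occur.
Breathing circuit down [OR]: Primary APL valve is down=not, Forward pipeline inlet failed=occurs, Upper O2 cylinder is down=not → at least one input occurs → occurs.
Cylinder backup unavailable [AND]: Scavenge line lost=not, Breathing circuit down=occurs, Standby fresh-gas outlet is down=occurs → not all inputs occur → does not occur.
Pipeline path fails [AND]: Cylinder backup unavailable=not, Main flowmeter is out=occurs → not all inputs occur → does not occur.
Anesthesia gas delivery interrupted [OR]: Pipeline path fails=not, Vaporizer stuck=not, Main check valve offline=not → no input occurs → does not occur.

No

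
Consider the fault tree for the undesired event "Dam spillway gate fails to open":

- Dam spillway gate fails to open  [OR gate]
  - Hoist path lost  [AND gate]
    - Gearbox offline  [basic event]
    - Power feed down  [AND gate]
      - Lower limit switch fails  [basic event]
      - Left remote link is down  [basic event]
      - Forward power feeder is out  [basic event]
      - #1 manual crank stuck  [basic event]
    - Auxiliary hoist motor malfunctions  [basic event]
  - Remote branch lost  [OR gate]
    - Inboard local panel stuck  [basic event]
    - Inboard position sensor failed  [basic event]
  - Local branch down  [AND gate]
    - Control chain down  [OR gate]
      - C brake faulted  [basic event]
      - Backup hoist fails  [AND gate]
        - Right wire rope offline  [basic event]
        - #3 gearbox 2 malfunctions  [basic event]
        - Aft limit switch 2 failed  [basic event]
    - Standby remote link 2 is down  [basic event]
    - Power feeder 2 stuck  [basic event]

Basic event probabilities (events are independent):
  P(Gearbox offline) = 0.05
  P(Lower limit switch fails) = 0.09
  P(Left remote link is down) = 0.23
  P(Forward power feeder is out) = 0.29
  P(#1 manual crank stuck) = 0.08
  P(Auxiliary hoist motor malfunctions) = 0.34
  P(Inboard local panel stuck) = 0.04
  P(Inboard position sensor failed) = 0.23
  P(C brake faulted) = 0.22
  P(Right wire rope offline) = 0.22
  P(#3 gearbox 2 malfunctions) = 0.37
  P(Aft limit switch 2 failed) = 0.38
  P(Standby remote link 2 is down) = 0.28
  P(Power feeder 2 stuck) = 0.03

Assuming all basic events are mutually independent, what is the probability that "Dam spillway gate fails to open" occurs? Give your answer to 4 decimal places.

0.2623

P(Power feed down) [AND] = 0.09 × 0.23 × 0.29 × 0.08 = 0.000480
P(Hoist path lost) [AND] = 0.05 × 0.000480 × 0.34 = 0.000008
P(Remote branch lost) [OR] = 1 − (1−0.04) × (1−0.23) = 0.260800
P(Backup hoist fails) [AND] = 0.22 × 0.37 × 0.38 = 0.030932
P(Control chain down) [OR] = 1 − (1−0.22) × (1−0.030932) = 0.244127
P(Local branch down) [AND] = 0.244127 × 0.28 × 0.03 = 0.002051
P(Dam spillway gate fails to open) [OR] = 1 − (1−0.000008) × (1−0.260800) × (1−0.002051) = 0.262322
Rounded to 4 decimal places: P(Dam spillway gate fails to open) ≈ 0.2623.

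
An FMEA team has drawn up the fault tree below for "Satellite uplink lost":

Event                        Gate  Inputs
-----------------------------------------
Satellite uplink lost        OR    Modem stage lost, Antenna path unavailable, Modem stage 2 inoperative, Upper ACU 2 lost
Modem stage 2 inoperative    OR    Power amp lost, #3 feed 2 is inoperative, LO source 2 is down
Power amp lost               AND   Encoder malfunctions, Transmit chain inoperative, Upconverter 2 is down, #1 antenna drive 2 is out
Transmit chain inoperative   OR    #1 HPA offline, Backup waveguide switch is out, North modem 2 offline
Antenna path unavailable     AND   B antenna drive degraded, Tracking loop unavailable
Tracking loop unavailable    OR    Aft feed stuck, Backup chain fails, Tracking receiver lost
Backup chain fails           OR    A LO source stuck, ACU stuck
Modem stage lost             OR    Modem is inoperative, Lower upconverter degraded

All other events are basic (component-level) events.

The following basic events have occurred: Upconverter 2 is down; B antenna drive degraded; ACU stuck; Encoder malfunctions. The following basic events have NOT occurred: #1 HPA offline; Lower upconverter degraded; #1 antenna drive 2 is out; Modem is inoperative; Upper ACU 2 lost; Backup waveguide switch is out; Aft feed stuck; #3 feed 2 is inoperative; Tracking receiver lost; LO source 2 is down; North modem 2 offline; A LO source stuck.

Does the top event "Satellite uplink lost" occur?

Modem stage lost [OR]: Modem is inoperative=not, Lower upconverter degraded=not → no input occurs → does not occur.
Backup chain fails [OR]: A LO source stuck=not, ACU stuck=occurs → at least one input occurs → occurs.
Tracking loop unavailable [OR]: Aft feed stuck=not, Backup chain fails=occurs, Tracking receiver lost=not → at least one input occurs → occurs.
Antenna path unavailable [AND]: B antenna drive degraded=occurs, Tracking loop unavailable=occurs → all inputs occur → occurs.
Transmit chain inoperative [OR]: #1 HPA offline=not, Backup waveguide switch is out=not, North modem 2 offline=not → no input occurs → does not occur.
Power amp lost [AND]: Encoder malfunctions=occurs, Transmit chain inoperative=not, Upconverter 2 is down=occurs, #1 antenna drive 2 is out=not → not all inputs occur → does not occur.
Modem stage 2 inoperative [OR]: Power amp lost=not, #3 feed 2 is inoperative=not, LO source 2 is down=not → no input occurs → does not occur.
Satellite uplink lost [OR]: Modem stage lost=not, Antenna path unavailable=occurs, Modem stage 2 inoperative=not, Upper ACU 2 lost=not → at least one input occurs → occurs.

Yes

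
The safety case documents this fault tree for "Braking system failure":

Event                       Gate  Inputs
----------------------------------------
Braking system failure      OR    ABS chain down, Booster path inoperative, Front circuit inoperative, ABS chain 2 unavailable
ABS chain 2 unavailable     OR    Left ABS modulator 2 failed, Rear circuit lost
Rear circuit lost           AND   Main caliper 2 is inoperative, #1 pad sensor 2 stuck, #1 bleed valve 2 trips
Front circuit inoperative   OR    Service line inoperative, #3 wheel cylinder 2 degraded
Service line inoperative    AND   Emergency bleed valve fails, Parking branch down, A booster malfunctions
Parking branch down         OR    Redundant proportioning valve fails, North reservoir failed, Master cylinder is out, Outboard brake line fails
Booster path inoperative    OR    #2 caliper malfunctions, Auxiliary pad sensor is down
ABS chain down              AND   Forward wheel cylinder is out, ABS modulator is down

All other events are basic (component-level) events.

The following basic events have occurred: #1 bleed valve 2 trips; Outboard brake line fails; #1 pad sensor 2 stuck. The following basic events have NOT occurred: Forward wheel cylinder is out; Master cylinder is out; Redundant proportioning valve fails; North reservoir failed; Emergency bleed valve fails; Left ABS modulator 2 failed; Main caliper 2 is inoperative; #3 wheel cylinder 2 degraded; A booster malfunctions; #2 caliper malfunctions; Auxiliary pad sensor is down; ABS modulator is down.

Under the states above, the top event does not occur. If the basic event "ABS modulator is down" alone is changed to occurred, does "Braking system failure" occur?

No

Counterfactual: set "ABS modulator is down" to occurred.
ABS chain down [AND]: Forward wheel cylinder is out=not, ABS modulator is down=occurs → not all inputs occur → does not occur.
Booster path inoperative [OR]: #2 caliper malfunctions=not, Auxiliary pad sensor is down=not → no input occurs → does not occur.
Parking branch down [OR]: Redundant proportioning valve fails=not, North reservoir failed=not, Master cylinder is out=not, Outboard brake line fails=occurs → at least one input occurs → occurs.
Service line inoperative [AND]: Emergency bleed valve fails=not, Parking branch down=occurs, A booster malfunctions=not → not all inputs occur → does not occur.
Front circuit inoperative [OR]: Service line inoperative=not, #3 wheel cylinder 2 degraded=not → no input occurs → does not occur.
Rear circuit lost [AND]: Main caliper 2 is inoperative=not, #1 pad sensor 2 stuck=occurs, #1 bleed valve 2 trips=occurs → not all inputs occur → does not occur.
ABS chain 2 unavailable [OR]: Left ABS modulator 2 failed=not, Rear circuit lost=not → no input occurs → does not occur.
Braking system failure [OR]: ABS chain down=not, Booster path inoperative=not, Front circuit inoperative=not, ABS chain 2 unavailable=not → no input occurs → does not occur.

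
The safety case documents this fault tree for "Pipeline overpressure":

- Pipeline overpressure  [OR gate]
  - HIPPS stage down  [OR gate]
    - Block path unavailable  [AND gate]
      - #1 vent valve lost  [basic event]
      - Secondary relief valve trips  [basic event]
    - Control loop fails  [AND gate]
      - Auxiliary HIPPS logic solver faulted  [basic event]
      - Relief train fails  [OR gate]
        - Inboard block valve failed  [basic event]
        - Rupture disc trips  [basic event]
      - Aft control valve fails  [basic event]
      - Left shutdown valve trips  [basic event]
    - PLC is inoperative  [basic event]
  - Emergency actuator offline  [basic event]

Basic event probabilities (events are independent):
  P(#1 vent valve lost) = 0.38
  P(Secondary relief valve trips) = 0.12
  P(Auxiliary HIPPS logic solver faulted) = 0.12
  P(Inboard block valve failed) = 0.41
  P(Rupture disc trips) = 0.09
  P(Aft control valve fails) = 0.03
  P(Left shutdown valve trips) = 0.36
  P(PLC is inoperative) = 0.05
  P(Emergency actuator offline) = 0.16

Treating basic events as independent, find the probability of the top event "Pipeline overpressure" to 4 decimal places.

P(Block path unavailable) [AND] = 0.38 × 0.12 = 0.045600
P(Relief train fails) [OR] = 1 − (1−0.41) × (1−0.09) = 0.463100
P(Control loop fails) [AND] = 0.12 × 0.463100 × 0.03 × 0.36 = 0.000600
P(HIPPS stage down) [OR] = 1 − (1−0.045600) × (1−0.000600) × (1−0.05) = 0.093864
P(Pipeline overpressure) [OR] = 1 − (1−0.093864) × (1−0.16) = 0.238846
Rounded to 4 decimal places: P(Pipeline overpressure) ≈ 0.2388.

0.2388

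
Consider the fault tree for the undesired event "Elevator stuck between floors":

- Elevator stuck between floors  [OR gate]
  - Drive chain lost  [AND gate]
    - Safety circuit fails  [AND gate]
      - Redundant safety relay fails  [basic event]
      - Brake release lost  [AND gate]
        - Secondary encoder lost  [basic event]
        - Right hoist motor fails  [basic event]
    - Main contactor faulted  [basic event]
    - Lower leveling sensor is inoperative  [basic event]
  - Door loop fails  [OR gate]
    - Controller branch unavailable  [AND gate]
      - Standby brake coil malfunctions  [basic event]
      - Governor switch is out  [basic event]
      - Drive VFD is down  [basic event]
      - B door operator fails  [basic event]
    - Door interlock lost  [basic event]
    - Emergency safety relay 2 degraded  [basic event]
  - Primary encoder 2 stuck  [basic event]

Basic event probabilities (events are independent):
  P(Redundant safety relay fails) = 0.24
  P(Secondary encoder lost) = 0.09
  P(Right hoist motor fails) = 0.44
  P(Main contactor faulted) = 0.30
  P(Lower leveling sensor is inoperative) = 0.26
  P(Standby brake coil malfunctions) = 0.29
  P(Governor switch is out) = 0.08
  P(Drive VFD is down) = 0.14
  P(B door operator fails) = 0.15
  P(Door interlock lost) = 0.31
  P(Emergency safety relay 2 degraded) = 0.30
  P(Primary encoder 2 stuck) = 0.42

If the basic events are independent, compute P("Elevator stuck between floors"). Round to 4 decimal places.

0.7202

P(Brake release lost) [AND] = 0.09 × 0.44 = 0.039600
P(Safety circuit fails) [AND] = 0.24 × 0.039600 = 0.009504
P(Drive chain lost) [AND] = 0.009504 × 0.30 × 0.26 = 0.000741
P(Controller branch unavailable) [AND] = 0.29 × 0.08 × 0.14 × 0.15 = 0.000487
P(Door loop fails) [OR] = 1 − (1−0.000487) × (1−0.31) × (1−0.30) = 0.517235
P(Elevator stuck between floors) [OR] = 1 − (1−0.000741) × (1−0.517235) × (1−0.42) = 0.720204
Rounded to 4 decimal places: P(Elevator stuck between floors) ≈ 0.7202.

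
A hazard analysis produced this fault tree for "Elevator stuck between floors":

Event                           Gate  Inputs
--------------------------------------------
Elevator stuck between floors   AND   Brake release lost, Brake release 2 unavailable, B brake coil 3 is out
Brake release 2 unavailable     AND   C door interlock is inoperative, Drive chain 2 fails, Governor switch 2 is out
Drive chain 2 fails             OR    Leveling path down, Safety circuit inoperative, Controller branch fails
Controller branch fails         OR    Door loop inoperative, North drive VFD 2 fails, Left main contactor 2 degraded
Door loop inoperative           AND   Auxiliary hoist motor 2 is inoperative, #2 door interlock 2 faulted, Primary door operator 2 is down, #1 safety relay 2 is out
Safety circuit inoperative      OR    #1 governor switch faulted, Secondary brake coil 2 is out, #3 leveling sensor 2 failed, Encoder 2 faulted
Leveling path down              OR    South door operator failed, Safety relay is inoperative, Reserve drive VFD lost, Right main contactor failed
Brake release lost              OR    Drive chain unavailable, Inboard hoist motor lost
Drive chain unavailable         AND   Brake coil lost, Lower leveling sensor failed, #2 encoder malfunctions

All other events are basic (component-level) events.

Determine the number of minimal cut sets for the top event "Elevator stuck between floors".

Drive chain unavailable [AND]: one cut set from each child combined → 1 × 1 × 1 = 1 cut set(s).
Brake release lost [OR]: union of children's cut sets → 2 cut set(s).
Leveling path down [OR]: union of children's cut sets → 4 cut set(s).
Safety circuit inoperative [OR]: union of children's cut sets → 4 cut set(s).
Door loop inoperative [AND]: one cut set from each child combined → 1 × 1 × 1 × 1 = 1 cut set(s).
Controller branch fails [OR]: union of children's cut sets → 3 cut set(s).
Drive chain 2 fails [OR]: union of children's cut sets → 11 cut set(s).
Brake release 2 unavailable [AND]: one cut set from each child combined → 1 × 11 × 1 = 11 cut set(s).
Elevator stuck between floors [AND]: one cut set from each child combined → 2 × 11 × 1 = 22 cut set(s).

22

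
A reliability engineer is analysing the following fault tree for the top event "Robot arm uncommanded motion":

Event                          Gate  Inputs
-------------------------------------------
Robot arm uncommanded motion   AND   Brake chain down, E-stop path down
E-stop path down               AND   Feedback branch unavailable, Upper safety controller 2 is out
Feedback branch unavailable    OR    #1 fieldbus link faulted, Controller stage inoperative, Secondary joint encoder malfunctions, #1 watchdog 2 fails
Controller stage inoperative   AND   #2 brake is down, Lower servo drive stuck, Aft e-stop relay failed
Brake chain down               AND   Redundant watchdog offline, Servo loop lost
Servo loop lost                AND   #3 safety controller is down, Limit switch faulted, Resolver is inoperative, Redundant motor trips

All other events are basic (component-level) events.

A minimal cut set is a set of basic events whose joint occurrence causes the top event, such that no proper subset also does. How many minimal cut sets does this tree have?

4

Servo loop lost [AND]: one cut set from each child combined → 1 × 1 × 1 × 1 = 1 cut set(s).
Brake chain down [AND]: one cut set from each child combined → 1 × 1 = 1 cut set(s).
Controller stage inoperative [AND]: one cut set from each child combined → 1 × 1 × 1 = 1 cut set(s).
Feedback branch unavailable [OR]: union of children's cut sets → 4 cut set(s).
E-stop path down [AND]: one cut set from each child combined → 4 × 1 = 4 cut set(s).
Robot arm uncommanded motion [AND]: one cut set from each child combined → 1 × 4 = 4 cut set(s).
Minimal cut sets: {#1 fieldbus link faulted, #3 safety controller is down, Limit switch faulted, Redundant motor trips, Redundant watchdog offline, Resolver is inoperative, Upper safety controller 2 is out}; {#2 brake is down, #3 safety controller is down, Aft e-stop relay failed, Limit switch faulted, Lower servo drive stuck, Redundant motor trips, Redundant watchdog offline, Resolver is inoperative, Upper safety controller 2 is out}; {#3 safety controller is down, Limit switch faulted, Redundant motor trips, Redundant watchdog offline, Resolver is inoperative, Secondary joint encoder malfunctions, Upper safety controller 2 is out}; {#1 watchdog 2 fails, #3 safety controller is down, Limit switch faulted, Redundant motor trips, Redundant watchdog offline, Resolver is inoperative, Upper safety controller 2 is out}.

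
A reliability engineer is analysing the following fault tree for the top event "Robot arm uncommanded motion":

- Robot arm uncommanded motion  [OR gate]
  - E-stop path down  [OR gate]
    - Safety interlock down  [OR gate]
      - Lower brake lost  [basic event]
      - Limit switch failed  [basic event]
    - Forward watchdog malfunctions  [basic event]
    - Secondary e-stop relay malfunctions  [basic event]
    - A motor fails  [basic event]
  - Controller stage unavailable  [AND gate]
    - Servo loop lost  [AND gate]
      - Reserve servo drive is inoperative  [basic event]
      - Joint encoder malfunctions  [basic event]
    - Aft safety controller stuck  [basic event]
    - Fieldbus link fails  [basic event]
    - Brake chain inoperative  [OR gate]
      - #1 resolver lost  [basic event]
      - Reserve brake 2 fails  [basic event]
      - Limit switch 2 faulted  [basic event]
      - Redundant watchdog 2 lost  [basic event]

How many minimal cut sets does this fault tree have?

9

Safety interlock down [OR]: union of children's cut sets → 2 cut set(s).
E-stop path down [OR]: union of children's cut sets → 5 cut set(s).
Servo loop lost [AND]: one cut set from each child combined → 1 × 1 = 1 cut set(s).
Brake chain inoperative [OR]: union of children's cut sets → 4 cut set(s).
Controller stage unavailable [AND]: one cut set from each child combined → 1 × 1 × 1 × 4 = 4 cut set(s).
Robot arm uncommanded motion [OR]: union of children's cut sets → 9 cut set(s).
Minimal cut sets: {Lower brake lost}; {Limit switch failed}; {Forward watchdog malfunctions}; {Secondary e-stop relay malfunctions}; {A motor fails}; {#1 resolver lost, Aft safety controller stuck, Fieldbus link fails, Joint encoder malfunctions, Reserve servo drive is inoperative}; {Aft safety controller stuck, Fieldbus link fails, Joint encoder malfunctions, Reserve brake 2 fails, Reserve servo drive is inoperative}; {Aft safety controller stuck, Fieldbus link fails, Joint encoder malfunctions, Limit switch 2 faulted, Reserve servo drive is inoperative}; {Aft safety controller stuck, Fieldbus link fails, Joint encoder malfunctions, Redundant watchdog 2 lost, Reserve servo drive is inoperative}.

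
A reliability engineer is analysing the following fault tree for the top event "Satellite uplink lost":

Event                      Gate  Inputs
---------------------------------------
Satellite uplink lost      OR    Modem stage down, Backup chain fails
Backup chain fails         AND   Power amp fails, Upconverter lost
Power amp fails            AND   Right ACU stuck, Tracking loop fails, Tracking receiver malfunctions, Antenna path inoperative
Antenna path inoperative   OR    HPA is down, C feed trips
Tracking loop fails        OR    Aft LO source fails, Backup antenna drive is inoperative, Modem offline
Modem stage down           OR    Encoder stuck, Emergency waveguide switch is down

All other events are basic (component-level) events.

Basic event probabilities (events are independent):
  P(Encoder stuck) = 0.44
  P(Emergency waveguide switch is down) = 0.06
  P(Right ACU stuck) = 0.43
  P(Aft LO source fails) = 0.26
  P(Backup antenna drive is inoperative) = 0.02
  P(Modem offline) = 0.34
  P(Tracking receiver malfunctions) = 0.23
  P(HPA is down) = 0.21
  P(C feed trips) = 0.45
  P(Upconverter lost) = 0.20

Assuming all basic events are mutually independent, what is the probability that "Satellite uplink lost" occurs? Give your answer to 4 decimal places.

0.4767

P(Modem stage down) [OR] = 1 − (1−0.44) × (1−0.06) = 0.473600
P(Tracking loop fails) [OR] = 1 − (1−0.26) × (1−0.02) × (1−0.34) = 0.521368
P(Antenna path inoperative) [OR] = 1 − (1−0.21) × (1−0.45) = 0.565500
P(Power amp fails) [AND] = 0.43 × 0.521368 × 0.23 × 0.565500 = 0.029159
P(Backup chain fails) [AND] = 0.029159 × 0.20 = 0.005832
P(Satellite uplink lost) [OR] = 1 − (1−0.473600) × (1−0.005832) = 0.476670
Rounded to 4 decimal places: P(Satellite uplink lost) ≈ 0.4767.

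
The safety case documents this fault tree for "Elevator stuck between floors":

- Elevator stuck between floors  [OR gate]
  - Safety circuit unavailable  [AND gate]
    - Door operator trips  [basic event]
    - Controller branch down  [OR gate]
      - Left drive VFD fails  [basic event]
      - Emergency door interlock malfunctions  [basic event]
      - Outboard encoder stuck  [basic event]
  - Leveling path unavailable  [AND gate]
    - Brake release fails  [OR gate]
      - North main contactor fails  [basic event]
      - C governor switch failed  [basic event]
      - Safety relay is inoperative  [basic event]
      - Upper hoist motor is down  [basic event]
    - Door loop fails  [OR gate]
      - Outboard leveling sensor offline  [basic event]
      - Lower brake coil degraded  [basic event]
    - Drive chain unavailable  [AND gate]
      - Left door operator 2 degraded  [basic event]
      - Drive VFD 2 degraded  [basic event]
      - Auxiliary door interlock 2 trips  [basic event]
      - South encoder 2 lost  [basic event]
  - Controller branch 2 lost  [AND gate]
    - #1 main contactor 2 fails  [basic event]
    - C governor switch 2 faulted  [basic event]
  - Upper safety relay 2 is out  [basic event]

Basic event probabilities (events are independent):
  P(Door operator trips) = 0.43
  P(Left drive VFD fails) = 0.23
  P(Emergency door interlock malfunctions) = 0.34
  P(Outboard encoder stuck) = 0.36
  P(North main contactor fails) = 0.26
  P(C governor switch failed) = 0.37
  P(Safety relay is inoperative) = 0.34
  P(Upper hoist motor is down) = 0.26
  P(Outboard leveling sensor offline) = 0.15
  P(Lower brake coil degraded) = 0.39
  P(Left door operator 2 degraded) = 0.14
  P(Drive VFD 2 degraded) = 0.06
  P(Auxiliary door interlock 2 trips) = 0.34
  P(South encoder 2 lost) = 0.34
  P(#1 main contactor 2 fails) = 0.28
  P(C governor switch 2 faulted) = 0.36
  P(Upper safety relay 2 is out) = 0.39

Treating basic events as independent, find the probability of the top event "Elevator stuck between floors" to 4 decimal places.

0.6108

P(Controller branch down) [OR] = 1 − (1−0.23) × (1−0.34) × (1−0.36) = 0.674752
P(Safety circuit unavailable) [AND] = 0.43 × 0.674752 = 0.290143
P(Brake release fails) [OR] = 1 − (1−0.26) × (1−0.37) × (1−0.34) × (1−0.26) = 0.772308
P(Door loop fails) [OR] = 1 − (1−0.15) × (1−0.39) = 0.481500
P(Drive chain unavailable) [AND] = 0.14 × 0.06 × 0.34 × 0.34 = 0.000971
P(Leveling path unavailable) [AND] = 0.772308 × 0.481500 × 0.000971 = 0.000361
P(Controller branch 2 lost) [AND] = 0.28 × 0.36 = 0.100800
P(Elevator stuck between floors) [OR] = 1 − (1−0.290143) × (1−0.000361) × (1−0.100800) × (1−0.39) = 0.610775
Rounded to 4 decimal places: P(Elevator stuck between floors) ≈ 0.6108.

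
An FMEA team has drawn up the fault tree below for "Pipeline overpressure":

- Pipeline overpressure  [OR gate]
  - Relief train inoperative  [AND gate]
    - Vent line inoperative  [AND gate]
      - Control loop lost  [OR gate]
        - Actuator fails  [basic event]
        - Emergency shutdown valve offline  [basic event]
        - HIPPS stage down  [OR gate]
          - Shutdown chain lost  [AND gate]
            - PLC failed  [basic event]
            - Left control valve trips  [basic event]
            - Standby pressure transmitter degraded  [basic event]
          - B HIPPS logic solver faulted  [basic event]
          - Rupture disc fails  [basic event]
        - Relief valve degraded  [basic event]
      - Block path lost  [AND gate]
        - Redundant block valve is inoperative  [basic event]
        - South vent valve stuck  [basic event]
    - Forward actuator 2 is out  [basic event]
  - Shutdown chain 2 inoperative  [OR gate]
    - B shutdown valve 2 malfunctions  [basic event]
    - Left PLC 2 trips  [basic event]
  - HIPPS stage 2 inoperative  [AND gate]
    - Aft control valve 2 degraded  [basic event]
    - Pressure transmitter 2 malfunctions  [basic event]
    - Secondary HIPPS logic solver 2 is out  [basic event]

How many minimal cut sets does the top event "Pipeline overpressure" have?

Shutdown chain lost [AND]: one cut set from each child combined → 1 × 1 × 1 = 1 cut set(s).
HIPPS stage down [OR]: union of children's cut sets → 3 cut set(s).
Control loop lost [OR]: union of children's cut sets → 6 cut set(s).
Block path lost [AND]: one cut set from each child combined → 1 × 1 = 1 cut set(s).
Vent line inoperative [AND]: one cut set from each child combined → 6 × 1 = 6 cut set(s).
Relief train inoperative [AND]: one cut set from each child combined → 6 × 1 = 6 cut set(s).
Shutdown chain 2 inoperative [OR]: union of children's cut sets → 2 cut set(s).
HIPPS stage 2 inoperative [AND]: one cut set from each child combined → 1 × 1 × 1 = 1 cut set(s).
Pipeline overpressure [OR]: union of children's cut sets → 9 cut set(s).
Minimal cut sets: {Actuator fails, Forward actuator 2 is out, Redundant block valve is inoperative, South vent valve stuck}; {Emergency shutdown valve offline, Forward actuator 2 is out, Redundant block valve is inoperative, South vent valve stuck}; {Forward actuator 2 is out, Left control valve trips, PLC failed, Redundant block valve is inoperative, South vent valve stuck, Standby pressure transmitter degraded}; {B HIPPS logic solver faulted, Forward actuator 2 is out, Redundant block valve is inoperative, South vent valve stuck}; {Forward actuator 2 is out, Redundant block valve is inoperative, Rupture disc fails, South vent valve stuck}; {Forward actuator 2 is out, Redundant block valve is inoperative, Relief valve degraded, South vent valve stuck}; {B shutdown valve 2 malfunctions}; {Left PLC 2 trips}; {Aft control valve 2 degraded, Pressure transmitter 2 malfunctions, Secondary HIPPS logic solver 2 is out}.

9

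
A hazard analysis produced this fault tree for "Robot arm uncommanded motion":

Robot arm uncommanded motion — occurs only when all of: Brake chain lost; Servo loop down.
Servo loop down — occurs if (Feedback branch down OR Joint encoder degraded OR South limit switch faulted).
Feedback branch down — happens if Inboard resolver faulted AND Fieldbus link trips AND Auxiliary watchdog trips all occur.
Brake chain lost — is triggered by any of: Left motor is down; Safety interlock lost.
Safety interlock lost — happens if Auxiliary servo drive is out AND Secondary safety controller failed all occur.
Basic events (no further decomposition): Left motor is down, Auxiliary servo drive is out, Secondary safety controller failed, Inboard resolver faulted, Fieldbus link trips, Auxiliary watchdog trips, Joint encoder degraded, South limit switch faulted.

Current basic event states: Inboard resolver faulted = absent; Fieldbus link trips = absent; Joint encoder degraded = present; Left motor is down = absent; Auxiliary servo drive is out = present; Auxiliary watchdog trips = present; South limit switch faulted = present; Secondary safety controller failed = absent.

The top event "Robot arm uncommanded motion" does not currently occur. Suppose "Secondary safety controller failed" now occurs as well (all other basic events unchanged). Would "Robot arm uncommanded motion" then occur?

Yes

Counterfactual: set "Secondary safety controller failed" to occurred.
Safety interlock lost [AND]: Auxiliary servo drive is out=occurs, Secondary safety controller failed=occurs → all inputs occur → occurs.
Brake chain lost [OR]: Left motor is down=not, Safety interlock lost=occurs → at least one input occurs → occurs.
Feedback branch down [AND]: Inboard resolver faulted=not, Fieldbus link trips=not, Auxiliary watchdog trips=occurs → not all inputs occur → does not occur.
Servo loop down [OR]: Feedback branch down=not, Joint encoder degraded=occurs, South limit switch faulted=occurs → at least one input occurs → occurs.
Robot arm uncommanded motion [AND]: Brake chain lost=occurs, Servo loop down=occurs → all inputs occur → occurs.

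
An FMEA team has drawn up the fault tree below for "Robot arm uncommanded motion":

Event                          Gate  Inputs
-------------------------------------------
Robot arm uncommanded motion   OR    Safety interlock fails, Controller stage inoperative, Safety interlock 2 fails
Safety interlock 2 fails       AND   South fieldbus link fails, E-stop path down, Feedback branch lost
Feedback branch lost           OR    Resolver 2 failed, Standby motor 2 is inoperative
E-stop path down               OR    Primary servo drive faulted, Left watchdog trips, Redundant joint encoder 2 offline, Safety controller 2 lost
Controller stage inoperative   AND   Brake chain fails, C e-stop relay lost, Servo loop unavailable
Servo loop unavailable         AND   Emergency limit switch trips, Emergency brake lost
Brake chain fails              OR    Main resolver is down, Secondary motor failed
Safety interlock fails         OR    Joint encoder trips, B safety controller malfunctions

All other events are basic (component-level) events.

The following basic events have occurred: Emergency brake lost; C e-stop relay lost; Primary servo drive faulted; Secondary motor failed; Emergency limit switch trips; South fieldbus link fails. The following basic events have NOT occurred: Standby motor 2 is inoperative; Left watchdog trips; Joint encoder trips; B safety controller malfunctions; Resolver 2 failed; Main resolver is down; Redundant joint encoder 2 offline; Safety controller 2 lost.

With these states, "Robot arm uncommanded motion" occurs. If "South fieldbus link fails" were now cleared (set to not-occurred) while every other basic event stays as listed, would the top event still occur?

Counterfactual: set "South fieldbus link fails" to not occurred.
Safety interlock fails [OR]: Joint encoder trips=not, B safety controller malfunctions=not → no input occurs → does not occur.
Brake chain fails [OR]: Main resolver is down=not, Secondary motor failed=occurs → at least one input occurs → occurs.
Servo loop unavailable [AND]: Emergency limit switch trips=occurs, Emergency brake lost=occurs → all inputs occur → occurs.
Controller stage inoperative [AND]: Brake chain fails=occurs, C e-stop relay lost=occurs, Servo loop unavailable=occurs → all inputs occur → occurs.
E-stop path down [OR]: Primary servo drive faulted=occurs, Left watchdog trips=not, Redundant joint encoder 2 offline=not, Safety controller 2 lost=not → at least one input occurs → occurs.
Feedback branch lost [OR]: Resolver 2 failed=not, Standby motor 2 is inoperative=not → no input occurs → does not occur.
Safety interlock 2 fails [AND]: South fieldbus link fails=not, E-stop path down=occurs, Feedback branch lost=not → not all inputs occur → does not occur.
Robot arm uncommanded motion [OR]: Safety interlock fails=not, Controller stage inoperative=occurs, Safety interlock 2 fails=not → at least one input occurs → occurs.

Yes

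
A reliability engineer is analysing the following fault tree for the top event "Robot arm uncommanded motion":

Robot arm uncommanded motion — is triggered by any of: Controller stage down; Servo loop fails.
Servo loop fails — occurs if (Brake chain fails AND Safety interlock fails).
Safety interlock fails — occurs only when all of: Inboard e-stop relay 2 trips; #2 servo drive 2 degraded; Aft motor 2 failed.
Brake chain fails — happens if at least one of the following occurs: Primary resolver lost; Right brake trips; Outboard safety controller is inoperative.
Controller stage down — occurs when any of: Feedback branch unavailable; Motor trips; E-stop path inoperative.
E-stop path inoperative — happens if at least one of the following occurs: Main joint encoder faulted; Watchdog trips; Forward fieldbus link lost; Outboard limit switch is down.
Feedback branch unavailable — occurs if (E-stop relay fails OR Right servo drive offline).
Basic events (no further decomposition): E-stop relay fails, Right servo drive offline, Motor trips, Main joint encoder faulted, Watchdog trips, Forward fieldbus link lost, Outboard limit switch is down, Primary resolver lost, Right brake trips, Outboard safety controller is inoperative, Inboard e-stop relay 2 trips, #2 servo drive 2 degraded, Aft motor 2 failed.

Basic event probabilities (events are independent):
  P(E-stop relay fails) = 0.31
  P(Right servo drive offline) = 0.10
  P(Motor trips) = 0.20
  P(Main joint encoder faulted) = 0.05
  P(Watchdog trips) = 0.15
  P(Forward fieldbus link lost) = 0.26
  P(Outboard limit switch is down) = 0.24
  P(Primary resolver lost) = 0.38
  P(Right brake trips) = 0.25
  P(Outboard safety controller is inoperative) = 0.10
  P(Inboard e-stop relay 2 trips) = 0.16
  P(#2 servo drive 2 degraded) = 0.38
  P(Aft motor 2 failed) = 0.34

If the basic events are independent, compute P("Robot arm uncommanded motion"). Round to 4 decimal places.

P(Feedback branch unavailable) [OR] = 1 − (1−0.31) × (1−0.10) = 0.379000
P(E-stop path inoperative) [OR] = 1 − (1−0.05) × (1−0.15) × (1−0.26) × (1−0.24) = 0.545862
P(Controller stage down) [OR] = 1 − (1−0.379000) × (1−0.20) × (1−0.545862) = 0.774384
P(Brake chain fails) [OR] = 1 − (1−0.38) × (1−0.25) × (1−0.10) = 0.581500
P(Safety interlock fails) [AND] = 0.16 × 0.38 × 0.34 = 0.020672
P(Servo loop fails) [AND] = 0.581500 × 0.020672 = 0.012021
P(Robot arm uncommanded motion) [OR] = 1 − (1−0.774384) × (1−0.012021) = 0.777096
Rounded to 4 decimal places: P(Robot arm uncommanded motion) ≈ 0.7771.

0.7771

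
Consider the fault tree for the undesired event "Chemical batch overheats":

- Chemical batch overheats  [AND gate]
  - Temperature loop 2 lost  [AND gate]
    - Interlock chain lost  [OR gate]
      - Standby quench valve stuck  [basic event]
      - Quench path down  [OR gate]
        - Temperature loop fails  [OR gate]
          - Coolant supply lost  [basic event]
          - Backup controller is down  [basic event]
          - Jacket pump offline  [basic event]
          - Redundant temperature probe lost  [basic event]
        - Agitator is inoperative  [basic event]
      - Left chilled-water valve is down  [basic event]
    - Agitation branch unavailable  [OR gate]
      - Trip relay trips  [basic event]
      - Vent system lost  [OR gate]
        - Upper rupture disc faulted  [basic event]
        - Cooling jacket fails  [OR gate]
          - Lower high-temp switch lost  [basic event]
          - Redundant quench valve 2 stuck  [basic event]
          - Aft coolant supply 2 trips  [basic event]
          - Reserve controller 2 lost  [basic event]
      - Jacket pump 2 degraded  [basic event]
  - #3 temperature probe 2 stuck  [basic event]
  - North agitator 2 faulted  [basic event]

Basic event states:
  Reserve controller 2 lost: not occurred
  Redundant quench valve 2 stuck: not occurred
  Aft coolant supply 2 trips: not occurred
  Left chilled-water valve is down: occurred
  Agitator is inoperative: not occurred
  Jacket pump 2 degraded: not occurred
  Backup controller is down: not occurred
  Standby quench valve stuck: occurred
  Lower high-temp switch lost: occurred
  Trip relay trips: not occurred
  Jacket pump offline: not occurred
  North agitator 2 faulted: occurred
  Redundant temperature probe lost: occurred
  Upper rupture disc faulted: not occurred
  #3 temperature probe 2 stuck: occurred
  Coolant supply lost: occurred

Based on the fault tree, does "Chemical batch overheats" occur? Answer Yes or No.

Yes

Temperature loop fails [OR]: Coolant supply lost=occurs, Backup controller is down=not, Jacket pump offline=not, Redundant temperature probe lost=occurs → at least one input occurs → occurs.
Quench path down [OR]: Temperature loop fails=occurs, Agitator is inoperative=not → at least one input occurs → occurs.
Interlock chain lost [OR]: Standby quench valve stuck=occurs, Quench path down=occurs, Left chilled-water valve is down=occurs → at least one input occurs → occurs.
Cooling jacket fails [OR]: Lower high-temp switch lost=occurs, Redundant quench valve 2 stuck=not, Aft coolant supply 2 trips=not, Reserve controller 2 lost=not → at least one input occurs → occurs.
Vent system lost [OR]: Upper rupture disc faulted=not, Cooling jacket fails=occurs → at least one input occurs → occurs.
Agitation branch unavailable [OR]: Trip relay trips=not, Vent system lost=occurs, Jacket pump 2 degraded=not → at least one input occurs → occurs.
Temperature loop 2 lost [AND]: Interlock chain lost=occurs, Agitation branch unavailable=occurs → all inputs occur → occurs.
Chemical batch overheats [AND]: Temperature loop 2 lost=occurs, #3 temperature probe 2 stuck=occurs, North agitator 2 faulted=occurs → all inputs occur → occurs.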